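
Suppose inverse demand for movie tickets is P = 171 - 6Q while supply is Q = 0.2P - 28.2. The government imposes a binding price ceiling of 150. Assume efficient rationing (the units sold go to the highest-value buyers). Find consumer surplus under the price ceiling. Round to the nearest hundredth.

Rewriting supply in inverse form: P = 141 + 5Q.
Free-market equilibrium: 171 - 6Q = 141 + 5Q gives Q* = 2.7273, P* = 154.6364.
At the ceiling price 150, quantity supplied is (150 - 141)/5 = 1.8; supply is the short side, so Q = 1.8 trades at P = 150.
The demand price at Q = 1.8 is 160.2. CS is the trapezoid between demand and 150 over [0, 1.8]: (1/2)[(171 - 150) + (160.2 - 150)](1.8) = 28.08.

28.08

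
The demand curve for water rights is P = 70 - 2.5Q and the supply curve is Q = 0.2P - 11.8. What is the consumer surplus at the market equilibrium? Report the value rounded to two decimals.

2.69

Rewriting supply in inverse form: P = 59 + 5Q.
Set 70 - 2.5Q = 59 + 5Q, which gives 11 = 7.5Q, so Q* = 1.4667 and P* = 70 - 2.5(1.4667) = 66.3333.
The demand choke price is 70, so CS = (1/2)(Q*)(70 - P*) = (1/2)(1.4667)(3.6667) = 2.6889.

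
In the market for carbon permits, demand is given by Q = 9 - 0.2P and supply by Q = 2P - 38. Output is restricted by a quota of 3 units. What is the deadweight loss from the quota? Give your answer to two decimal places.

8.20

Rewriting demand in inverse form: P = 45 - 5Q.
Rewriting supply in inverse form: P = 19 + 0.5Q.
Without the quota, 45 - 5Q = 19 + 0.5Q gives Q* = 4.7273.
At Q = 3 the demand price is 45 - 5(3) = 30 and the supply price is 19 + 0.5(3) = 20.5.
Deadweight loss is the triangle between the curves from 3 to 4.7273: (1/2)(30 - 20.5)(4.7273 - 3) = 8.2045.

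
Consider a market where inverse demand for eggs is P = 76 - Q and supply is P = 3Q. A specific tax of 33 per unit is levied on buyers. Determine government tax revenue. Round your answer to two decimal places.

354.75

Pre-tax equilibrium: 76 - Q = 3Q gives Q* = 19, P* = 57.
With the tax, buyers' net willingness to pay falls by 33: (76 - 33) - Q = 3Q, so Q_t = 10.75. Buyers pay P_b = 65.25; sellers receive P_s = P_b - 33 = 32.25.
Revenue is the tax times quantity traded: 33 x 10.75 = 354.75.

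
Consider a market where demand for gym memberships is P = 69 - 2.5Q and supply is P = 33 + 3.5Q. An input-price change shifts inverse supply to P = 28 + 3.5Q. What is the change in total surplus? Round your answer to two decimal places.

Initial equilibrium: Q_0 = 6, P_0 = 54; CS_0 = (1/2)(6)(15) = 45, PS_0 = (1/2)(6)(21) = 63.
New equilibrium: 69 - 2.5Q = 28 + 3.5Q gives Q_1 = 6.8333, P_1 = 51.9167; CS_1 = 58.3681, PS_1 = 81.7153.
Change in total surplus = (58.3681 + 81.7153) - (45 + 63) = 32.0833.

32.08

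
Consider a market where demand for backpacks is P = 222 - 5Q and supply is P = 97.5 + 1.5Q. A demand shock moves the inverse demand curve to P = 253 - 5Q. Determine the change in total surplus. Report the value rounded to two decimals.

Initial equilibrium: Q_0 = 19.1538, P_0 = 126.2308; CS_0 = (1/2)(19.1538)(95.7692) = 917.1746, PS_0 = (1/2)(19.1538)(28.7308) = 275.1524.
New equilibrium: 253 - 5Q = 97.5 + 1.5Q gives Q_1 = 23.9231, P_1 = 133.3846; CS_1 = 1430.784, PS_1 = 429.2352.
Change in total surplus = (1430.784 + 429.2352) - (917.1746 + 275.1524) = 667.6923.

667.69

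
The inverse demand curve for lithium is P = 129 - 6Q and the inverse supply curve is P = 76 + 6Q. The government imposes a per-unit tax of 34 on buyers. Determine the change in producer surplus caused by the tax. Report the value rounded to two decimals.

-51.00

Without the tax, 129 - 6Q = 76 + 6Q so Q* = 4.4167 and P* = 102.5.
With the tax, buyers' net willingness to pay falls by 34: (129 - 34) - 6Q = 76 + 6Q, so Q_t = 1.5833. Buyers pay P_b = 119.5; sellers receive P_s = P_b - 34 = 85.5.
Producers lose the trapezoid between P_s and P* out to Q_t plus the triangle from Q_t to Q*: change in PS = 7.5208 - 58.5208 = -51.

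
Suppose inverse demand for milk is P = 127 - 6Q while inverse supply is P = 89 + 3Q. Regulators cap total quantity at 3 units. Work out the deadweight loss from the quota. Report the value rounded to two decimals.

Unrestricted equilibrium: Q* = (127 - 89)/(6 + 3) = 4.2222.
At Q = 3 the demand price is 127 - 6(3) = 109 and the supply price is 89 + 3(3) = 98.
Deadweight loss is the triangle between the curves from 3 to 4.2222: (1/2)(109 - 98)(4.2222 - 3) = 6.7222.

6.72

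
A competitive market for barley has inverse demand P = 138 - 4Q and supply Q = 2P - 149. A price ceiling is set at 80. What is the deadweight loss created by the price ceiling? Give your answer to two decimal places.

Rewriting supply in inverse form: P = 74.5 + 0.5Q.
Free-market equilibrium: 138 - 4Q = 74.5 + 0.5Q gives Q* = 14.1111, P* = 81.5556.
At the ceiling price 80, quantity supplied is (80 - 74.5)/0.5 = 11; supply is the short side, so Q = 11 trades at P = 80.
The lost-trades triangle has base Q* - 11 = 3.1111 and height equal to the gap between the curves at Q = 11, which is 94 - 80 = 14. DWL = (1/2)(3.1111)(14) = 21.7778.

21.78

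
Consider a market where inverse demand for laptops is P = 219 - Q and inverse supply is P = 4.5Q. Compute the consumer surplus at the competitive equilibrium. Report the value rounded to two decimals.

Equilibrium: 219 - Q = 4.5Q, so Q* = 39.8182 and P* = 179.1818.
The demand choke price is 219, so CS = (1/2)(Q*)(219 - P*) = (1/2)(39.8182)(39.8182) = 792.7438.

792.74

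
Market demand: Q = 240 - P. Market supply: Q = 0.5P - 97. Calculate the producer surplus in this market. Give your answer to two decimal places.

Rewriting demand in inverse form: P = 240 - Q.
Rewriting supply in inverse form: P = 194 + 2Q.
Equilibrium: 240 - Q = 194 + 2Q, so Q* = 15.3333 and P* = 224.6667.
Producer surplus is the triangle above supply below P*: (1/2)(15.3333)(224.6667 - 194) = (1/2)(15.3333)(30.6667) = 235.1111.

235.11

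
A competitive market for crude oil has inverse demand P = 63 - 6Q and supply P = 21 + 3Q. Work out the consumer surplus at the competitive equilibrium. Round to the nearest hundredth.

Equilibrium: 63 - 6Q = 21 + 3Q, so Q* = 4.6667 and P* = 35.
The demand choke price is 63, so CS = (1/2)(Q*)(63 - P*) = (1/2)(4.6667)(28) = 65.3333.

65.33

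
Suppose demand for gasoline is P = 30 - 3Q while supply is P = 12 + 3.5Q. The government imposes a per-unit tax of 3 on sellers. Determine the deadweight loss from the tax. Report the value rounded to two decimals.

0.69

Without the tax, 30 - 3Q = 12 + 3.5Q so Q* = 2.7692 and P* = 21.6923.
A tax on sellers shifts supply up by 3: 30 - 3Q = 12 + 3.5Q + 3, so Q_t = 2.3077. Buyers pay P_b = 23.0769; sellers receive P_s = P_b - 3 = 20.0769.
The welfare triangle lost has base Q* - Q_t = 0.4615 and height t = 3, so DWL = (1/2)(0.4615)(3) = 0.6923.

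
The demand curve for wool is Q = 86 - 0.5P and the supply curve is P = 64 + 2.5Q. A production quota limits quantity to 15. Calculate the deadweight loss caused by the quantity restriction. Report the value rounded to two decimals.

182.25

Rewriting demand in inverse form: P = 172 - 2Q.
Without the quota, 172 - 2Q = 64 + 2.5Q gives Q* = 24.
At Q = 15 the demand price is 172 - 2(15) = 142 and the supply price is 64 + 2.5(15) = 101.5.
Deadweight loss is the triangle between the curves from 15 to 24: (1/2)(142 - 101.5)(24 - 15) = 182.25.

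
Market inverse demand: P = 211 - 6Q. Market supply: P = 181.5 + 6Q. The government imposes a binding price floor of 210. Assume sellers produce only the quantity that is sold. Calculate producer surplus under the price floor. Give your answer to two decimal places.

Free-market equilibrium: 211 - 6Q = 181.5 + 6Q gives Q* = 2.4583, P* = 196.25.
At P = 210, buyers demand (211 - 210)/6 = 0.1667 while sellers would supply more, so the quantity traded is 0.1667 at price 210.
The supply price at Q = 0.1667 is 182.5. PS is the trapezoid between 210 and supply over [0, 0.1667]: (1/2)[(210 - 181.5) + (210 - 182.5)](0.1667) = 4.6667.

4.67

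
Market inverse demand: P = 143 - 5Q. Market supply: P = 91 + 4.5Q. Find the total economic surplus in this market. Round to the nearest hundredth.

142.32

Equilibrium: 143 - 5Q = 91 + 4.5Q, so Q* = 5.4737 and P* = 115.6316.
CS = (1/2)(5.4737)(27.3684) = 74.903 and PS = (1/2)(5.4737)(24.6316) = 67.4127, so total surplus = 142.3158.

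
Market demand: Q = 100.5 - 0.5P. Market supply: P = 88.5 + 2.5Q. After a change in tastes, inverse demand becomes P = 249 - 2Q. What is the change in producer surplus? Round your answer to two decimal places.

Rewriting demand in inverse form: P = 201 - 2Q.
Initial equilibrium: Q_0 = 25, P_0 = 151; CS_0 = (1/2)(25)(50) = 625, PS_0 = (1/2)(25)(62.5) = 781.25.
New equilibrium: 249 - 2Q = 88.5 + 2.5Q gives Q_1 = 35.6667, P_1 = 177.6667; CS_1 = 1272.1111, PS_1 = 1590.1389.
Change in producer surplus = 1590.1389 - 781.25 = 808.8889.

808.89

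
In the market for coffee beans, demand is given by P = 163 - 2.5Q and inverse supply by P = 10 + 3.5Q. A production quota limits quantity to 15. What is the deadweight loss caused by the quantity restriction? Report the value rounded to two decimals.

330.75

Unrestricted equilibrium: Q* = (163 - 10)/(2.5 + 3.5) = 25.5.
At Q = 15 the demand price is 163 - 2.5(15) = 125.5 and the supply price is 10 + 3.5(15) = 62.5.
Deadweight loss is the triangle between the curves from 15 to 25.5: (1/2)(125.5 - 62.5)(25.5 - 15) = 330.75.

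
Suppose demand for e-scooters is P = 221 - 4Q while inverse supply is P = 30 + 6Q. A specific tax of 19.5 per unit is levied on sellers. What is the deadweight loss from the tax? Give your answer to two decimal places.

Pre-tax equilibrium: 221 - 4Q = 30 + 6Q gives Q* = 19.1, P* = 144.6.
A tax on sellers shifts supply up by 19.5: 221 - 4Q = 30 + 6Q + 19.5, so Q_t = 17.15. Buyers pay P_b = 152.4; sellers receive P_s = P_b - 19.5 = 132.9.
Deadweight loss is the triangle between the curves from Q_t to Q*: (1/2)(19.1 - 17.15)(19.5) = 19.0125.

19.01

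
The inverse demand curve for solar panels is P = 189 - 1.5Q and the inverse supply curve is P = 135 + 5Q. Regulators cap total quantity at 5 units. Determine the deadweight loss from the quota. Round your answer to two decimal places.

35.56

Without the quota, 189 - 1.5Q = 135 + 5Q gives Q* = 8.3077.
At Q = 5 the demand price is 189 - 1.5(5) = 181.5 and the supply price is 135 + 5(5) = 160.
Deadweight loss is the triangle between the curves from 5 to 8.3077: (1/2)(181.5 - 160)(8.3077 - 5) = 35.5577.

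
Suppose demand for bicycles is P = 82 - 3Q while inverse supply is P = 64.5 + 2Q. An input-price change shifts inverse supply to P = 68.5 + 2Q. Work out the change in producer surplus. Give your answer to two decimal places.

-4.96

Initial equilibrium: Q_0 = 3.5, P_0 = 71.5; CS_0 = (1/2)(3.5)(10.5) = 18.375, PS_0 = (1/2)(3.5)(7) = 12.25.
New equilibrium: 82 - 3Q = 68.5 + 2Q gives Q_1 = 2.7, P_1 = 73.9; CS_1 = 10.935, PS_1 = 7.29.
Change in producer surplus = 7.29 - 12.25 = -4.96.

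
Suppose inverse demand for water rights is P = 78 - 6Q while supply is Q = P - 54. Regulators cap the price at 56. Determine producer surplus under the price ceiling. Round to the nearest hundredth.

2.00

Rewriting supply in inverse form: P = 54 + Q.
Without the control, 78 - 6Q = 54 + Q so Q* = 3.4286 and P* = 57.4286.
At P = 56, sellers supply (56 - 54)/1 = 2 while buyers want more, so the quantity traded is 2 at price 56.
PS is the triangle above supply below 56: (1/2)(2)(56 - 54) = 2.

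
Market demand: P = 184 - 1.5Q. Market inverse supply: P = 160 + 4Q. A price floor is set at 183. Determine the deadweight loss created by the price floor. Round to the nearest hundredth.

Without the control, 184 - 1.5Q = 160 + 4Q so Q* = 4.3636 and P* = 177.4545.
At P = 183, buyers demand (184 - 183)/1.5 = 0.6667 while sellers would supply more, so the quantity traded is 0.6667 at price 183.
At Q = 0.6667 the demand price is 183 and the supply price is 162.6667. Deadweight loss is the triangle between the curves from 0.6667 to 4.3636: (1/2)(183 - 162.6667)(4.3636 - 0.6667) = 37.5859.

37.59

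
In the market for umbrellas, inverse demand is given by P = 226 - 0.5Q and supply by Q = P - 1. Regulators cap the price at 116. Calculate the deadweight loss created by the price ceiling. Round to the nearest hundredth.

918.75

Rewriting supply in inverse form: P = 1 + Q.
Free-market equilibrium: 226 - 0.5Q = 1 + Q gives Q* = 150, P* = 151.
At the ceiling price 116, quantity supplied is (116 - 1)/1 = 115; supply is the short side, so Q = 115 trades at P = 116.
The lost-trades triangle has base Q* - 115 = 35 and height equal to the gap between the curves at Q = 115, which is 168.5 - 116 = 52.5. DWL = (1/2)(35)(52.5) = 918.75.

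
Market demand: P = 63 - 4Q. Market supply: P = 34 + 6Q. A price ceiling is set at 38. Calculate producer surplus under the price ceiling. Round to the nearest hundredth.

1.33

Free-market equilibrium: 63 - 4Q = 34 + 6Q gives Q* = 2.9, P* = 51.4.
At the ceiling price 38, quantity supplied is (38 - 34)/6 = 0.6667; supply is the short side, so Q = 0.6667 trades at P = 38.
PS is the triangle above supply below 38: (1/2)(0.6667)(38 - 34) = 1.3333.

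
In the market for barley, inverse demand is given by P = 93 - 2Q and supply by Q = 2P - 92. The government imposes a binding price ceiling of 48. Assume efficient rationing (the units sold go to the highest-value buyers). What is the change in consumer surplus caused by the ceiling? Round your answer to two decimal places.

Rewriting supply in inverse form: P = 46 + 0.5Q.
Without the control, 93 - 2Q = 46 + 0.5Q so Q* = 18.8 and P* = 55.4.
At P = 48, sellers supply (48 - 46)/0.5 = 4 while buyers want more, so the quantity traded is 4 at price 48.
CS goes from (1/2)(18.8)(37.6) = 353.44 to 164 (computed as (93 - 48)(4) - (1/2)(2)(4)^2), a change of -189.44.

-189.44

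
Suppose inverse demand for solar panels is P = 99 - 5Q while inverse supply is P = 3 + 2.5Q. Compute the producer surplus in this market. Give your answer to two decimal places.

Setting demand equal to supply, 96 = 7.5Q, so Q* = 12.8 and P* = 35.
PS is the area between P* and the supply curve from 0 to Q*: (1/2)(12.8)(32) = 204.8.

204.80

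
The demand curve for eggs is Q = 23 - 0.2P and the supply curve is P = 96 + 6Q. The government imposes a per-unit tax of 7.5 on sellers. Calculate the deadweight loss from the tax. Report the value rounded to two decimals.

Rewriting demand in inverse form: P = 115 - 5Q.
Pre-tax equilibrium: 115 - 5Q = 96 + 6Q gives Q* = 1.7273, P* = 106.3636.
A tax on sellers shifts supply up by 7.5: 115 - 5Q = 96 + 6Q + 7.5, so Q_t = 1.0455. Buyers pay P_b = 109.7727; sellers receive P_s = P_b - 7.5 = 102.2727.
The welfare triangle lost has base Q* - Q_t = 0.6818 and height t = 7.5, so DWL = (1/2)(0.6818)(7.5) = 2.5568.

2.56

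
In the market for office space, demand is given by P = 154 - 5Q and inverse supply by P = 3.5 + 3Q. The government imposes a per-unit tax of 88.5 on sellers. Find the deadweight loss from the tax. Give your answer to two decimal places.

Without the tax, 154 - 5Q = 3.5 + 3Q so Q* = 18.8125 and P* = 59.9375.
A tax on sellers shifts supply up by 88.5: 154 - 5Q = 3.5 + 3Q + 88.5, so Q_t = 7.75. Buyers pay P_b = 115.25; sellers receive P_s = P_b - 88.5 = 26.75.
Deadweight loss is the triangle between the curves from Q_t to Q*: (1/2)(18.8125 - 7.75)(88.5) = 489.5156.

489.52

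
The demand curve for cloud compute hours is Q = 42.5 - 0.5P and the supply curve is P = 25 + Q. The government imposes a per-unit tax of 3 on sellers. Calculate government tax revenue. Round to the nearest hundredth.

Rewriting demand in inverse form: P = 85 - 2Q.
Without the tax, 85 - 2Q = 25 + Q so Q* = 20 and P* = 45.
A tax on sellers shifts supply up by 3: 85 - 2Q = 25 + Q + 3, so Q_t = 19. Buyers pay P_b = 47; sellers receive P_s = P_b - 3 = 44.
Revenue is the tax times quantity traded: 3 x 19 = 57.

57.00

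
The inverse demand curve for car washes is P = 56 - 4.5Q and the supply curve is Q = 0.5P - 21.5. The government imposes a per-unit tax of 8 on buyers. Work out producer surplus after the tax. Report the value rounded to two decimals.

Rewriting supply in inverse form: P = 43 + 2Q.
Pre-tax equilibrium: 56 - 4.5Q = 43 + 2Q gives Q* = 2, P* = 47.
A tax on buyers shifts demand down by 8: (56 - 8) - 4.5Q = 43 + 2Q, so Q_t = 0.7692. Buyers pay P_b = 52.5385; sellers receive P_s = P_b - 8 = 44.5385.
PS = (1/2)(Q_t)(P_s - 43) = (1/2)(0.7692)(1.5385) = 0.5917.

0.59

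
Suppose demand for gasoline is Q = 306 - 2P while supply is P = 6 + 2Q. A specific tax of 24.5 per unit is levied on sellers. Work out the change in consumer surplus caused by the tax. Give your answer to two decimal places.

Rewriting demand in inverse form: P = 153 - 0.5Q.
Without the tax, 153 - 0.5Q = 6 + 2Q so Q* = 58.8 and P* = 123.6.
A tax on sellers shifts supply up by 24.5: 153 - 0.5Q = 6 + 2Q + 24.5, so Q_t = 49. Buyers pay P_b = 128.5; sellers receive P_s = P_b - 24.5 = 104.
CS falls from (1/2)(58.8)(29.4) = 864.36 to (1/2)(49)(24.5) = 600.25, a change of -264.11.

-264.11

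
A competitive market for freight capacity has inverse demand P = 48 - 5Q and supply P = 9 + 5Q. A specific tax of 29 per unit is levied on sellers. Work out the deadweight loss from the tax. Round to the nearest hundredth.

Pre-tax equilibrium: 48 - 5Q = 9 + 5Q gives Q* = 3.9, P* = 28.5.
A tax on sellers shifts supply up by 29: 48 - 5Q = 9 + 5Q + 29, so Q_t = 1. Buyers pay P_b = 43; sellers receive P_s = P_b - 29 = 14.
Deadweight loss is the triangle between the curves from Q_t to Q*: (1/2)(3.9 - 1)(29) = 42.05.

42.05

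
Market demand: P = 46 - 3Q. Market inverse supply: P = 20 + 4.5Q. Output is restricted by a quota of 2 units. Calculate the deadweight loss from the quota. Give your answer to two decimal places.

8.07

Without the quota, 46 - 3Q = 20 + 4.5Q gives Q* = 3.4667.
At Q = 2 the demand price is 46 - 3(2) = 40 and the supply price is 20 + 4.5(2) = 29.
Deadweight loss is the triangle between the curves from 2 to 3.4667: (1/2)(40 - 29)(3.4667 - 2) = 8.0667.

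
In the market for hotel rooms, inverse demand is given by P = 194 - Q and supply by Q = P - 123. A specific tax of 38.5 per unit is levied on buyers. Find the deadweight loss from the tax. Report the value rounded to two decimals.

370.56

Rewriting supply in inverse form: P = 123 + Q.
Without the tax, 194 - Q = 123 + Q so Q* = 35.5 and P* = 158.5.
With the tax, buyers' net willingness to pay falls by 38.5: (194 - 38.5) - Q = 123 + Q, so Q_t = 16.25. Buyers pay P_b = 177.75; sellers receive P_s = P_b - 38.5 = 139.25.
Deadweight loss is the triangle between the curves from Q_t to Q*: (1/2)(35.5 - 16.25)(38.5) = 370.5625.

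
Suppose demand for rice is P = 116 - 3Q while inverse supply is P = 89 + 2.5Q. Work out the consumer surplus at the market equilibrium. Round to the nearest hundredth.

36.15

Setting demand equal to supply, 27 = 5.5Q, so Q* = 4.9091 and P* = 101.2727.
The demand choke price is 116, so CS = (1/2)(Q*)(116 - P*) = (1/2)(4.9091)(14.7273) = 36.1488.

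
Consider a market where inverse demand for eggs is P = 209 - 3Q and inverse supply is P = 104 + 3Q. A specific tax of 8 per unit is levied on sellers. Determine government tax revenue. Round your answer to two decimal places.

129.33

Without the tax, 209 - 3Q = 104 + 3Q so Q* = 17.5 and P* = 156.5.
A tax on sellers shifts supply up by 8: 209 - 3Q = 104 + 3Q + 8, so Q_t = 16.1667. Buyers pay P_b = 160.5; sellers receive P_s = P_b - 8 = 152.5.
Tax revenue = t x Q_t = 8 x 16.1667 = 129.3333.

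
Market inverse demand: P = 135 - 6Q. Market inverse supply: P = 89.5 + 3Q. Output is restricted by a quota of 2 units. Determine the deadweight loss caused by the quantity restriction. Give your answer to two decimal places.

42.01

Without the quota, 135 - 6Q = 89.5 + 3Q gives Q* = 5.0556.
At Q = 2 the demand price is 135 - 6(2) = 123 and the supply price is 89.5 + 3(2) = 95.5.
Deadweight loss is the triangle between the curves from 2 to 5.0556: (1/2)(123 - 95.5)(5.0556 - 2) = 42.0139.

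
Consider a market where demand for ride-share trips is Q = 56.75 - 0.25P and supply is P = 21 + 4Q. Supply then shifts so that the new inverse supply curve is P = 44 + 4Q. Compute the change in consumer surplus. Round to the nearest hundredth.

-279.59

Rewriting demand in inverse form: P = 227 - 4Q.
Initial equilibrium: Q_0 = 25.75, P_0 = 124; CS_0 = (1/2)(25.75)(103) = 1326.125, PS_0 = (1/2)(25.75)(103) = 1326.125.
New equilibrium: 227 - 4Q = 44 + 4Q gives Q_1 = 22.875, P_1 = 135.5; CS_1 = 1046.5312, PS_1 = 1046.5312.
Change in consumer surplus = 1046.5312 - 1326.125 = -279.5938.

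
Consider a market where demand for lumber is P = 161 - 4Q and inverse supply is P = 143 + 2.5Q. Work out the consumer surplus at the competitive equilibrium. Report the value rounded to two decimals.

Setting demand equal to supply, 18 = 6.5Q, so Q* = 2.7692 and P* = 149.9231.
CS is the area between the demand curve and P* from 0 to Q*: (1/2)(2.7692)(11.0769) = 15.3373.

15.34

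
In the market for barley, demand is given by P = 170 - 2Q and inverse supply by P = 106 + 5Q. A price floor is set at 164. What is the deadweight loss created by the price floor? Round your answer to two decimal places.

Without the control, 170 - 2Q = 106 + 5Q so Q* = 9.1429 and P* = 151.7143.
At P = 164, buyers demand (170 - 164)/2 = 3 while sellers would supply more, so the quantity traded is 3 at price 164.
At Q = 3 the demand price is 164 and the supply price is 121. Deadweight loss is the triangle between the curves from 3 to 9.1429: (1/2)(164 - 121)(9.1429 - 3) = 132.0714.

132.07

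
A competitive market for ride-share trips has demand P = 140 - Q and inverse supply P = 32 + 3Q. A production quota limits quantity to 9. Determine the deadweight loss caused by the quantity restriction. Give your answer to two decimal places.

Unrestricted equilibrium: Q* = (140 - 32)/(1 + 3) = 27.
At Q = 9 the demand price is 140 - (9) = 131 and the supply price is 32 + 3(9) = 59.
DWL = (1/2)(gap between curves at 9) x (Q* - 9) = (1/2)(72)(18) = 648.

648.00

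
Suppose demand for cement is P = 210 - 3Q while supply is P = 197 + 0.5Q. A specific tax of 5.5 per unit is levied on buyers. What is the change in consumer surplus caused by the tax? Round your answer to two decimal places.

-13.81

Pre-tax equilibrium: 210 - 3Q = 197 + 0.5Q gives Q* = 3.7143, P* = 198.8571.
With the tax, buyers' net willingness to pay falls by 5.5: (210 - 5.5) - 3Q = 197 + 0.5Q, so Q_t = 2.1429. Buyers pay P_b = 203.5714; sellers receive P_s = P_b - 5.5 = 198.0714.
Consumers lose the trapezoid between P* and P_b out to Q_t plus the triangle from Q_t to Q*: change in CS = 6.8878 - 20.6939 = -13.8061.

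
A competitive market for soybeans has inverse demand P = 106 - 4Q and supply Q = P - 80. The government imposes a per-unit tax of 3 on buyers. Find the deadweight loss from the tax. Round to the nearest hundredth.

0.90

Rewriting supply in inverse form: P = 80 + Q.
Without the tax, 106 - 4Q = 80 + Q so Q* = 5.2 and P* = 85.2.
A tax on buyers shifts demand down by 3: (106 - 3) - 4Q = 80 + Q, so Q_t = 4.6. Buyers pay P_b = 87.6; sellers receive P_s = P_b - 3 = 84.6.
Deadweight loss is the triangle between the curves from Q_t to Q*: (1/2)(5.2 - 4.6)(3) = 0.9.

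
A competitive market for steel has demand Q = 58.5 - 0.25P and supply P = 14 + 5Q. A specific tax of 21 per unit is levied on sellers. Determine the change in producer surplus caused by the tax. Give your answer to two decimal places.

Rewriting demand in inverse form: P = 234 - 4Q.
Without the tax, 234 - 4Q = 14 + 5Q so Q* = 24.4444 and P* = 136.2222.
With the tax, sellers need 21 more per unit: 234 - 4Q = 14 + 5Q + 21, so Q_t = 22.1111. Buyers pay P_b = 145.5556; sellers receive P_s = P_b - 21 = 124.5556.
Producers lose the trapezoid between P_s and P* out to Q_t plus the triangle from Q_t to Q*: change in PS = 1222.2531 - 1493.8272 = -271.5741.

-271.57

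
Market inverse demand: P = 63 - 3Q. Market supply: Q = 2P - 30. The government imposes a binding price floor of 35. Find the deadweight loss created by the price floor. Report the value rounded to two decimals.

33.59

Rewriting supply in inverse form: P = 15 + 0.5Q.
Without the control, 63 - 3Q = 15 + 0.5Q so Q* = 13.7143 and P* = 21.8571.
At the floor price 35, quantity demanded is (63 - 35)/3 = 9.3333; demand is the short side, so Q = 9.3333 trades at P = 35.
The lost-trades triangle has base Q* - 9.3333 = 4.381 and height equal to the gap between the curves at Q = 9.3333, which is 35 - 19.6667 = 15.3333. DWL = (1/2)(4.381)(15.3333) = 33.5873.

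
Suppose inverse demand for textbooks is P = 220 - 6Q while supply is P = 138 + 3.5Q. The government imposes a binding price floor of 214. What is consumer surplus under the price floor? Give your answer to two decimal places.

3.00

Without the control, 220 - 6Q = 138 + 3.5Q so Q* = 8.6316 and P* = 168.2105.
At P = 214, buyers demand (220 - 214)/6 = 1 while sellers would supply more, so the quantity traded is 1 at price 214.
CS is the triangle under demand above 214: (1/2)(1)(220 - 214) = 3.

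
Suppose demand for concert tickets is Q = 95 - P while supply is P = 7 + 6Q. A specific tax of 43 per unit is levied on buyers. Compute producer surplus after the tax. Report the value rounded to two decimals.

123.98

Rewriting demand in inverse form: P = 95 - Q.
Without the tax, 95 - Q = 7 + 6Q so Q* = 12.5714 and P* = 82.4286.
With the tax, buyers' net willingness to pay falls by 43: (95 - 43) - Q = 7 + 6Q, so Q_t = 6.4286. Buyers pay P_b = 88.5714; sellers receive P_s = P_b - 43 = 45.5714.
Producer surplus is the triangle above supply below P_s: (1/2)(6.4286)(45.5714 - 7) = 123.9796.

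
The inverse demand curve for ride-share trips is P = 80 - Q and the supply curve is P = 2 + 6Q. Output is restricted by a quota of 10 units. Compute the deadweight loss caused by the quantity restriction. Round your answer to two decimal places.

Without the quota, 80 - Q = 2 + 6Q gives Q* = 11.1429.
At Q = 10 the demand price is 80 - (10) = 70 and the supply price is 2 + 6(10) = 62.
Deadweight loss is the triangle between the curves from 10 to 11.1429: (1/2)(70 - 62)(11.1429 - 10) = 4.5714.

4.57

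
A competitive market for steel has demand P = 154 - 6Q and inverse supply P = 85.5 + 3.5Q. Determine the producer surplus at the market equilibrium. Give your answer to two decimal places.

90.99

Setting demand equal to supply, 68.5 = 9.5Q, so Q* = 7.2105 and P* = 110.7368.
Producer surplus is the triangle above supply below P*: (1/2)(7.2105)(110.7368 - 85.5) = (1/2)(7.2105)(25.2368) = 90.9855.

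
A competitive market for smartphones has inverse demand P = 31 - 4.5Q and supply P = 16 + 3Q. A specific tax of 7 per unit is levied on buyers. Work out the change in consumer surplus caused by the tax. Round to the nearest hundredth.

Pre-tax equilibrium: 31 - 4.5Q = 16 + 3Q gives Q* = 2, P* = 22.
A tax on buyers shifts demand down by 7: (31 - 7) - 4.5Q = 16 + 3Q, so Q_t = 1.0667. Buyers pay P_b = 26.2; sellers receive P_s = P_b - 7 = 19.2.
Consumers lose the trapezoid between P* and P_b out to Q_t plus the triangle from Q_t to Q*: change in CS = 2.56 - 9 = -6.44.

-6.44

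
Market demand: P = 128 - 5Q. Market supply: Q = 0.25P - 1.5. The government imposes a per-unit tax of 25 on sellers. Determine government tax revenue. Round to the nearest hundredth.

269.44

Rewriting supply in inverse form: P = 6 + 4Q.
Pre-tax equilibrium: 128 - 5Q = 6 + 4Q gives Q* = 13.5556, P* = 60.2222.
With the tax, sellers need 25 more per unit: 128 - 5Q = 6 + 4Q + 25, so Q_t = 10.7778. Buyers pay P_b = 74.1111; sellers receive P_s = P_b - 25 = 49.1111.
Revenue is the tax times quantity traded: 25 x 10.7778 = 269.4444.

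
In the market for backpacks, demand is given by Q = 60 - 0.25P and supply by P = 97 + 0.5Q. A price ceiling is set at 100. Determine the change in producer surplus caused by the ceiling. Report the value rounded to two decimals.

-243.46

Rewriting demand in inverse form: P = 240 - 4Q.
Without the control, 240 - 4Q = 97 + 0.5Q so Q* = 31.7778 and P* = 112.8889.
At P = 100, sellers supply (100 - 97)/0.5 = 6 while buyers want more, so the quantity traded is 6 at price 100.
PS goes from (1/2)(31.7778)(15.8889) = 252.4568 to 9 (computed as (100 - 97)(6) - (1/2)(0.5)(6)^2), a change of -243.4568.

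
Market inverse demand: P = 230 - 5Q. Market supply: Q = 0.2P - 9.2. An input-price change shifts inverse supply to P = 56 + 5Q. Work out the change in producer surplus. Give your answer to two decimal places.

Rewriting supply in inverse form: P = 46 + 5Q.
Initial equilibrium: Q_0 = 18.4, P_0 = 138; CS_0 = (1/2)(18.4)(92) = 846.4, PS_0 = (1/2)(18.4)(92) = 846.4.
New equilibrium: 230 - 5Q = 56 + 5Q gives Q_1 = 17.4, P_1 = 143; CS_1 = 756.9, PS_1 = 756.9.
Change in producer surplus = 756.9 - 846.4 = -89.5.

-89.50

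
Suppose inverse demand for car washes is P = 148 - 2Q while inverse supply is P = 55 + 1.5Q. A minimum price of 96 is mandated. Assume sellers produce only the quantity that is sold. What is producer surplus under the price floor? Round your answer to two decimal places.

Free-market equilibrium: 148 - 2Q = 55 + 1.5Q gives Q* = 26.5714, P* = 94.8571.
At P = 96, buyers demand (148 - 96)/2 = 26 while sellers would supply more, so the quantity traded is 26 at price 96.
The supply price at Q = 26 is 94. PS is the trapezoid between 96 and supply over [0, 26]: (1/2)[(96 - 55) + (96 - 94)](26) = 559.

559.00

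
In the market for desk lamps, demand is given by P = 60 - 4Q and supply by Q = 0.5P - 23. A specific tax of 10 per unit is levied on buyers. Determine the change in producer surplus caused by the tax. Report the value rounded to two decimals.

-5.00

Rewriting supply in inverse form: P = 46 + 2Q.
Pre-tax equilibrium: 60 - 4Q = 46 + 2Q gives Q* = 2.3333, P* = 50.6667.
With the tax, buyers' net willingness to pay falls by 10: (60 - 10) - 4Q = 46 + 2Q, so Q_t = 0.6667. Buyers pay P_b = 57.3333; sellers receive P_s = P_b - 10 = 47.3333.
PS falls from (1/2)(2.3333)(4.6667) = 5.4444 to (1/2)(0.6667)(1.3333) = 0.4444, a change of -5.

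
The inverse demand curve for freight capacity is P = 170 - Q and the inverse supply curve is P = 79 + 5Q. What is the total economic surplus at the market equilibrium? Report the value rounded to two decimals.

690.08

Set 170 - Q = 79 + 5Q, which gives 91 = 6Q, so Q* = 15.1667 and P* = 170 - (15.1667) = 154.8333.
Total surplus is the full triangle between the curves from 0 to Q*: (1/2)(15.1667)(170 - 79) = 690.0833.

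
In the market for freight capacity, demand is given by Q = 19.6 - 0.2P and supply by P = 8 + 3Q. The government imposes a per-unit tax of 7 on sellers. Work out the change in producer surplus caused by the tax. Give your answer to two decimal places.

-28.38

Rewriting demand in inverse form: P = 98 - 5Q.
Without the tax, 98 - 5Q = 8 + 3Q so Q* = 11.25 and P* = 41.75.
With the tax, sellers need 7 more per unit: 98 - 5Q = 8 + 3Q + 7, so Q_t = 10.375. Buyers pay P_b = 46.125; sellers receive P_s = P_b - 7 = 39.125.
PS falls from (1/2)(11.25)(33.75) = 189.8438 to (1/2)(10.375)(31.125) = 161.4609, a change of -28.3828.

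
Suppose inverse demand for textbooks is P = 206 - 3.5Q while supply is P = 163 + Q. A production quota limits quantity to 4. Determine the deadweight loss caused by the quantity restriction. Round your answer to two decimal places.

Without the quota, 206 - 3.5Q = 163 + Q gives Q* = 9.5556.
At Q = 4 the demand price is 206 - 3.5(4) = 192 and the supply price is 163 + (4) = 167.
DWL = (1/2)(gap between curves at 4) x (Q* - 4) = (1/2)(25)(5.5556) = 69.4444.

69.44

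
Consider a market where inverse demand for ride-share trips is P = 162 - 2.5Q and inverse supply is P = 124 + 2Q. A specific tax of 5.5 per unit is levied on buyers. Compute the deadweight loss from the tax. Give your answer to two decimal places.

3.36

Without the tax, 162 - 2.5Q = 124 + 2Q so Q* = 8.4444 and P* = 140.8889.
A tax on buyers shifts demand down by 5.5: (162 - 5.5) - 2.5Q = 124 + 2Q, so Q_t = 7.2222. Buyers pay P_b = 143.9444; sellers receive P_s = P_b - 5.5 = 138.4444.
The welfare triangle lost has base Q* - Q_t = 1.2222 and height t = 5.5, so DWL = (1/2)(1.2222)(5.5) = 3.3611.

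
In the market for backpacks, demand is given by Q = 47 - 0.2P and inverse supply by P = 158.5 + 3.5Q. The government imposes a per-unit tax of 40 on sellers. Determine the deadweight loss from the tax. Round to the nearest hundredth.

Rewriting demand in inverse form: P = 235 - 5Q.
Pre-tax equilibrium: 235 - 5Q = 158.5 + 3.5Q gives Q* = 9, P* = 190.
With the tax, sellers need 40 more per unit: 235 - 5Q = 158.5 + 3.5Q + 40, so Q_t = 4.2941. Buyers pay P_b = 213.5294; sellers receive P_s = P_b - 40 = 173.5294.
Deadweight loss is the triangle between the curves from Q_t to Q*: (1/2)(9 - 4.2941)(40) = 94.1176.

94.12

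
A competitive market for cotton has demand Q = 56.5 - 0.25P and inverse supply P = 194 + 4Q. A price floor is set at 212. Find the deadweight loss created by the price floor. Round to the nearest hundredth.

Rewriting demand in inverse form: P = 226 - 4Q.
Without the control, 226 - 4Q = 194 + 4Q so Q* = 4 and P* = 210.
At P = 212, buyers demand (226 - 212)/4 = 3.5 while sellers would supply more, so the quantity traded is 3.5 at price 212.
At Q = 3.5 the demand price is 212 and the supply price is 208. Deadweight loss is the triangle between the curves from 3.5 to 4: (1/2)(212 - 208)(4 - 3.5) = 1.

1.00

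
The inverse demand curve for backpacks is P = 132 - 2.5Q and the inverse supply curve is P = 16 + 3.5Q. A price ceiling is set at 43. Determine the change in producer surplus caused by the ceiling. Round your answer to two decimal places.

-549.97

Without the control, 132 - 2.5Q = 16 + 3.5Q so Q* = 19.3333 and P* = 83.6667.
At the ceiling price 43, quantity supplied is (43 - 16)/3.5 = 7.7143; supply is the short side, so Q = 7.7143 trades at P = 43.
PS goes from (1/2)(19.3333)(67.6667) = 654.1111 to 104.1429 (computed as (43 - 16)(7.7143) - (1/2)(3.5)(7.7143)^2), a change of -549.9683.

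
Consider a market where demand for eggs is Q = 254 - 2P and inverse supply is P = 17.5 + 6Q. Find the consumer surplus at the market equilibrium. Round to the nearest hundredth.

Rewriting demand in inverse form: P = 127 - 0.5Q.
Equilibrium: 127 - 0.5Q = 17.5 + 6Q, so Q* = 16.8462 and P* = 118.5769.
CS is the area between the demand curve and P* from 0 to Q*: (1/2)(16.8462)(8.4231) = 70.9482.

70.95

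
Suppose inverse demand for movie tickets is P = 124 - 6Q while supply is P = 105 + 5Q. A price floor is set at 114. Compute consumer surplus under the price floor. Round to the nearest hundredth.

8.33

Without the control, 124 - 6Q = 105 + 5Q so Q* = 1.7273 and P* = 113.6364.
At P = 114, buyers demand (124 - 114)/6 = 1.6667 while sellers would supply more, so the quantity traded is 1.6667 at price 114.
CS is the triangle under demand above 114: (1/2)(1.6667)(124 - 114) = 8.3333.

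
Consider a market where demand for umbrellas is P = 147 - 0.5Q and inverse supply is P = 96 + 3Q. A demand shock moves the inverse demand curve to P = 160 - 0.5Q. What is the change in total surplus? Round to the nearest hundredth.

213.57

Initial equilibrium: Q_0 = 14.5714, P_0 = 139.7143; CS_0 = (1/2)(14.5714)(7.2857) = 53.0816, PS_0 = (1/2)(14.5714)(43.7143) = 318.4898.
New equilibrium: 160 - 0.5Q = 96 + 3Q gives Q_1 = 18.2857, P_1 = 150.8571; CS_1 = 83.5918, PS_1 = 501.551.
Change in total surplus = (83.5918 + 501.551) - (53.0816 + 318.4898) = 213.5714.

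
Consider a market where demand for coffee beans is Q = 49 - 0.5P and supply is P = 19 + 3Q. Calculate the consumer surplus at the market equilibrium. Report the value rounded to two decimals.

Rewriting demand in inverse form: P = 98 - 2Q.
Set 98 - 2Q = 19 + 3Q, which gives 79 = 5Q, so Q* = 15.8 and P* = 98 - 2(15.8) = 66.4.
Consumer surplus is the triangle under demand above P*: (1/2)(15.8)(98 - 66.4) = (1/2)(15.8)(31.6) = 249.64.

249.64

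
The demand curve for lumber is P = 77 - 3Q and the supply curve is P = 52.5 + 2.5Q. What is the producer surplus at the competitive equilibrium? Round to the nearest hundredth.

24.80

Set 77 - 3Q = 52.5 + 2.5Q, which gives 24.5 = 5.5Q, so Q* = 4.4545 and P* = 77 - 3(4.4545) = 63.6364.
PS is the area between P* and the supply curve from 0 to Q*: (1/2)(4.4545)(11.1364) = 24.8037.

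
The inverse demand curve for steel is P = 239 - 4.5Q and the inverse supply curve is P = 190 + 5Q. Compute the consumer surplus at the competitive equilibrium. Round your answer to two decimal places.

Set 239 - 4.5Q = 190 + 5Q, which gives 49 = 9.5Q, so Q* = 5.1579 and P* = 239 - 4.5(5.1579) = 215.7895.
The demand choke price is 239, so CS = (1/2)(Q*)(239 - P*) = (1/2)(5.1579)(23.2105) = 59.8587.

59.86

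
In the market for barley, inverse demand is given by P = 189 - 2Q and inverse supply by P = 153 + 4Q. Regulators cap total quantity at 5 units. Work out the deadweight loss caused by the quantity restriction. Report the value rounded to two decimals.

Unrestricted equilibrium: Q* = (189 - 153)/(2 + 4) = 6.
At Q = 5 the demand price is 189 - 2(5) = 179 and the supply price is 153 + 4(5) = 173.
Deadweight loss is the triangle between the curves from 5 to 6: (1/2)(179 - 173)(6 - 5) = 3.

3.00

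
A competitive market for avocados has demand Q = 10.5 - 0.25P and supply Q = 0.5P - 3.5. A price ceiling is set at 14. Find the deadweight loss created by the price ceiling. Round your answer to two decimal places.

Rewriting demand in inverse form: P = 42 - 4Q.
Rewriting supply in inverse form: P = 7 + 2Q.
Free-market equilibrium: 42 - 4Q = 7 + 2Q gives Q* = 5.8333, P* = 18.6667.
At the ceiling price 14, quantity supplied is (14 - 7)/2 = 3.5; supply is the short side, so Q = 3.5 trades at P = 14.
The lost-trades triangle has base Q* - 3.5 = 2.3333 and height equal to the gap between the curves at Q = 3.5, which is 28 - 14 = 14. DWL = (1/2)(2.3333)(14) = 16.3333.

16.33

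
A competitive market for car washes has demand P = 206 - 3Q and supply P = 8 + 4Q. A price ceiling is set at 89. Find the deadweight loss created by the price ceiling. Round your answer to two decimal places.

Free-market equilibrium: 206 - 3Q = 8 + 4Q gives Q* = 28.2857, P* = 121.1429.
At P = 89, sellers supply (89 - 8)/4 = 20.25 while buyers want more, so the quantity traded is 20.25 at price 89.
The lost-trades triangle has base Q* - 20.25 = 8.0357 and height equal to the gap between the curves at Q = 20.25, which is 145.25 - 89 = 56.25. DWL = (1/2)(8.0357)(56.25) = 226.0045.

226.00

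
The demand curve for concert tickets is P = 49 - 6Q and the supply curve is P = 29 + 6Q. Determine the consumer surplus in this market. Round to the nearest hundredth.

Setting demand equal to supply, 20 = 12Q, so Q* = 1.6667 and P* = 39.
Consumer surplus is the triangle under demand above P*: (1/2)(1.6667)(49 - 39) = (1/2)(1.6667)(10) = 8.3333.

8.33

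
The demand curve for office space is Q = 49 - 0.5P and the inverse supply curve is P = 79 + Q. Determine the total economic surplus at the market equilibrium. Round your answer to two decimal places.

60.17

Rewriting demand in inverse form: P = 98 - 2Q.
Equilibrium: 98 - 2Q = 79 + Q, so Q* = 6.3333 and P* = 85.3333.
CS = (1/2)(6.3333)(12.6667) = 40.1111 and PS = (1/2)(6.3333)(6.3333) = 20.0556, so total surplus = 60.1667.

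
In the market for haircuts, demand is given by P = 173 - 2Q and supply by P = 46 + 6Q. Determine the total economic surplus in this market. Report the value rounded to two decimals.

1008.06

Setting demand equal to supply, 127 = 8Q, so Q* = 15.875 and P* = 141.25.
Total surplus is the full triangle between the curves from 0 to Q*: (1/2)(15.875)(173 - 46) = 1008.0625.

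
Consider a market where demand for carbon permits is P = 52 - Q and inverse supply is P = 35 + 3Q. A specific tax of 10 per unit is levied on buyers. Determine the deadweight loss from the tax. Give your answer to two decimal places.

12.50

Without the tax, 52 - Q = 35 + 3Q so Q* = 4.25 and P* = 47.75.
With the tax, buyers' net willingness to pay falls by 10: (52 - 10) - Q = 35 + 3Q, so Q_t = 1.75. Buyers pay P_b = 50.25; sellers receive P_s = P_b - 10 = 40.25.
Deadweight loss is the triangle between the curves from Q_t to Q*: (1/2)(4.25 - 1.75)(10) = 12.5.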